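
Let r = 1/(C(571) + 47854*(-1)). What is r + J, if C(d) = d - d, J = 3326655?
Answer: 159193748369/47854 ≈ 3.3267e+6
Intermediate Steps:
C(d) = 0
r = -1/47854 (r = 1/(0 + 47854*(-1)) = 1/(0 - 47854) = 1/(-47854) = -1/47854 ≈ -2.0897e-5)
r + J = -1/47854 + 3326655 = 159193748369/47854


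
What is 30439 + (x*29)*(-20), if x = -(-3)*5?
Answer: 21739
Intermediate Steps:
x = 15 (x = -3*(-5) = 15)
30439 + (x*29)*(-20) = 30439 + (15*29)*(-20) = 30439 + 435*(-20) = 30439 - 8700 = 21739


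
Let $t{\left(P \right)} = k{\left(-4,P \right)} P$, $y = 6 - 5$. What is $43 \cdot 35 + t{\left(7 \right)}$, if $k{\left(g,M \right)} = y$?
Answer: $1512$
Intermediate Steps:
$y = 1$ ($y = 6 - 5 = 1$)
$k{\left(g,M \right)} = 1$
$t{\left(P \right)} = P$ ($t{\left(P \right)} = 1 P = P$)
$43 \cdot 35 + t{\left(7 \right)} = 43 \cdot 35 + 7 = 1505 + 7 = 1512$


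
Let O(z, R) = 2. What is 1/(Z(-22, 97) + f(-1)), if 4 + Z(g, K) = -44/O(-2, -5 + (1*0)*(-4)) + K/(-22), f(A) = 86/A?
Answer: -22/2561 ≈ -0.0085904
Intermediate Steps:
Z(g, K) = -26 - K/22 (Z(g, K) = -4 + (-44/2 + K/(-22)) = -4 + (-44*½ + K*(-1/22)) = -4 + (-22 - K/22) = -26 - K/22)
1/(Z(-22, 97) + f(-1)) = 1/((-26 - 1/22*97) + 86/(-1)) = 1/((-26 - 97/22) + 86*(-1)) = 1/(-669/22 - 86) = 1/(-2561/22) = -22/2561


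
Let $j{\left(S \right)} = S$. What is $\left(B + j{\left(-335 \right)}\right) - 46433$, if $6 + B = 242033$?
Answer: $195259$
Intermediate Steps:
$B = 242027$ ($B = -6 + 242033 = 242027$)
$\left(B + j{\left(-335 \right)}\right) - 46433 = \left(242027 - 335\right) - 46433 = 241692 - 46433 = 195259$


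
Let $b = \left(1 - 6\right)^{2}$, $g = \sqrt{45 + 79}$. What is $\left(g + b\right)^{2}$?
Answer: $749 + 100 \sqrt{31} \approx 1305.8$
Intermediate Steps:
$g = 2 \sqrt{31}$ ($g = \sqrt{124} = 2 \sqrt{31} \approx 11.136$)
$b = 25$ ($b = \left(-5\right)^{2} = 25$)
$\left(g + b\right)^{2} = \left(2 \sqrt{31} + 25\right)^{2} = \left(25 + 2 \sqrt{31}\right)^{2}$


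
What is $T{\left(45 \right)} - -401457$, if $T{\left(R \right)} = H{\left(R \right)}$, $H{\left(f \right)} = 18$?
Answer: $401475$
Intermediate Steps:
$T{\left(R \right)} = 18$
$T{\left(45 \right)} - -401457 = 18 - -401457 = 18 + 401457 = 401475$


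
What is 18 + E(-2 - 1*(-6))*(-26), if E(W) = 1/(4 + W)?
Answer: 59/4 ≈ 14.750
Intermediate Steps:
18 + E(-2 - 1*(-6))*(-26) = 18 - 26/(4 + (-2 - 1*(-6))) = 18 - 26/(4 + (-2 + 6)) = 18 - 26/(4 + 4) = 18 - 26/8 = 18 + (⅛)*(-26) = 18 - 13/4 = 59/4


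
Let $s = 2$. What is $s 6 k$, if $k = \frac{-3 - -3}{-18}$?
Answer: $0$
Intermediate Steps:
$k = 0$ ($k = \left(-3 + 3\right) \left(- \frac{1}{18}\right) = 0 \left(- \frac{1}{18}\right) = 0$)
$s 6 k = 2 \cdot 6 \cdot 0 = 12 \cdot 0 = 0$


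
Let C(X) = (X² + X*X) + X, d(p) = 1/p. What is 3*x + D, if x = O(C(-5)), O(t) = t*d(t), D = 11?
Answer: 14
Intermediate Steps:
C(X) = X + 2*X² (C(X) = (X² + X²) + X = 2*X² + X = X + 2*X²)
O(t) = 1 (O(t) = t/t = 1)
x = 1
3*x + D = 3*1 + 11 = 3 + 11 = 14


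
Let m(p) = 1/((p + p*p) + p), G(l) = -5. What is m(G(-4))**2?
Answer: 1/225 ≈ 0.0044444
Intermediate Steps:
m(p) = 1/(p**2 + 2*p) (m(p) = 1/((p + p**2) + p) = 1/(p**2 + 2*p))
m(G(-4))**2 = (1/((-5)*(2 - 5)))**2 = (-1/5/(-3))**2 = (-1/5*(-1/3))**2 = (1/15)**2 = 1/225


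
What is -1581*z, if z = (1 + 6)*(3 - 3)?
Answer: 0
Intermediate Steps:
z = 0 (z = 7*0 = 0)
-1581*z = -1581*0 = 0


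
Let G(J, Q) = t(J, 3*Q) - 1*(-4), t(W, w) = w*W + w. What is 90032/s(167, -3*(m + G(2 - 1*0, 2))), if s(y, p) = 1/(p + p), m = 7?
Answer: -15665568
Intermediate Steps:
t(W, w) = w + W*w (t(W, w) = W*w + w = w + W*w)
G(J, Q) = 4 + 3*Q*(1 + J) (G(J, Q) = (3*Q)*(1 + J) - 1*(-4) = 3*Q*(1 + J) + 4 = 4 + 3*Q*(1 + J))
s(y, p) = 1/(2*p)
90032/s(167, -3*(m + G(2 - 1*0, 2))) = 90032/((1/(2*((-3*(7 + (4 + 3*2*(1 + (2 - 1*0))))))))) = 90032/((1/(2*((-3*(7 + (4 + 3*2*(1 + (2 + 0))))))))) = 90032/((1/(2*((-3*(7 + (4 + 3*2*(1 + 2)))))))) = 90032/((1/(2*((-3*(7 + (4 + 3*2*3))))))) = 90032/((1/(2*((-3*(7 + (4 + 18))))))) = 90032/((1/(2*((-3*(7 + 22)))))) = 90032/((1/(2*((-3*29))))) = 90032/(((½)/(-87))) = 90032/(((½)*(-1/87))) = 90032/(-1/174) = 90032*(-174) = -15665568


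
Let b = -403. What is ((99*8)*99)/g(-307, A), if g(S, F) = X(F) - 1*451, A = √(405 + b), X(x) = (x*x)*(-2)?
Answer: -78408/455 ≈ -172.33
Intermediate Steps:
X(x) = -2*x² (X(x) = x²*(-2) = -2*x²)
A = √2 (A = √(405 - 403) = √2 ≈ 1.4142)
g(S, F) = -451 - 2*F² (g(S, F) = -2*F² - 1*451 = -2*F² - 451 = -451 - 2*F²)
((99*8)*99)/g(-307, A) = ((99*8)*99)/(-451 - 2*(√2)²) = (792*99)/(-451 - 2*2) = 78408/(-451 - 4) = 78408/(-455) = 78408*(-1/455) = -78408/455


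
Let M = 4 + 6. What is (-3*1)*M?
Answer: -30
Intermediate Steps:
M = 10
(-3*1)*M = -3*1*10 = -3*10 = -30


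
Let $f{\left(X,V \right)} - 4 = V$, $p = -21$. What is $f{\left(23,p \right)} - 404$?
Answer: $-421$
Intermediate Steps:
$f{\left(X,V \right)} = 4 + V$
$f{\left(23,p \right)} - 404 = \left(4 - 21\right) - 404 = -17 - 404 = -421$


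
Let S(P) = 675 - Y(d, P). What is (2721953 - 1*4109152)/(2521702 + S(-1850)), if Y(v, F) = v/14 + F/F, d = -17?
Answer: -19420786/35313281 ≈ -0.54996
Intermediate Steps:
Y(v, F) = 1 + v/14 (Y(v, F) = v*(1/14) + 1 = v/14 + 1 = 1 + v/14)
S(P) = 9453/14 (S(P) = 675 - (1 + (1/14)*(-17)) = 675 - (1 - 17/14) = 675 - 1*(-3/14) = 675 + 3/14 = 9453/14)
(2721953 - 1*4109152)/(2521702 + S(-1850)) = (2721953 - 1*4109152)/(2521702 + 9453/14) = (2721953 - 4109152)/(35313281/14) = -1387199*14/35313281 = -19420786/35313281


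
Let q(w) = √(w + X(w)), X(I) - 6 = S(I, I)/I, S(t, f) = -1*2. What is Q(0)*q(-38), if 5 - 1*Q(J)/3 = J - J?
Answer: 15*I*√11533/19 ≈ 84.783*I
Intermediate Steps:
S(t, f) = -2
X(I) = 6 - 2/I
q(w) = √(6 + w - 2/w) (q(w) = √(w + (6 - 2/w)) = √(6 + w - 2/w))
Q(J) = 15 (Q(J) = 15 - 3*(J - J) = 15 - 3*0 = 15 + 0 = 15)
Q(0)*q(-38) = 15*√(6 - 38 - 2/(-38)) = 15*√(6 - 38 - 2*(-1/38)) = 15*√(6 - 38 + 1/19) = 15*√(-607/19) = 15*(I*√11533/19) = 15*I*√11533/19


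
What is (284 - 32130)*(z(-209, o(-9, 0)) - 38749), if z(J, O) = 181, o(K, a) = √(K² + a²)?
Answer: 1228236528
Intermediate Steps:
(284 - 32130)*(z(-209, o(-9, 0)) - 38749) = (284 - 32130)*(181 - 38749) = -31846*(-38568) = 1228236528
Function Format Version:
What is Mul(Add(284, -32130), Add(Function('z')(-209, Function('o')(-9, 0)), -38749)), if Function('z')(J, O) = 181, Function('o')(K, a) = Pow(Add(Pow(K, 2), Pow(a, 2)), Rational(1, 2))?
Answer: 1228236528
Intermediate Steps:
Mul(Add(284, -32130), Add(Function('z')(-209, Function('o')(-9, 0)), -38749)) = Mul(Add(284, -32130), Add(181, -38749)) = Mul(-31846, -38568) = 1228236528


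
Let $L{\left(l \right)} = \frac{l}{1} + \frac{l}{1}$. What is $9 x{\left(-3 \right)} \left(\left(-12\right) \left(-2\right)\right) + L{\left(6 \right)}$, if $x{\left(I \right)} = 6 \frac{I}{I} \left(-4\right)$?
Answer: $-5172$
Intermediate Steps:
$L{\left(l \right)} = 2 l$ ($L{\left(l \right)} = l 1 + l 1 = l + l = 2 l$)
$x{\left(I \right)} = -24$ ($x{\left(I \right)} = 6 \cdot 1 \left(-4\right) = 6 \left(-4\right) = -24$)
$9 x{\left(-3 \right)} \left(\left(-12\right) \left(-2\right)\right) + L{\left(6 \right)} = 9 \left(-24\right) \left(\left(-12\right) \left(-2\right)\right) + 2 \cdot 6 = \left(-216\right) 24 + 12 = -5184 + 12 = -5172$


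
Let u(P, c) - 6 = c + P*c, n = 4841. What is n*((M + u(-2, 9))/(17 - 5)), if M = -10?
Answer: -62933/12 ≈ -5244.4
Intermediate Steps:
u(P, c) = 6 + c + P*c (u(P, c) = 6 + (c + P*c) = 6 + c + P*c)
n*((M + u(-2, 9))/(17 - 5)) = 4841*((-10 + (6 + 9 - 2*9))/(17 - 5)) = 4841*((-10 + (6 + 9 - 18))/12) = 4841*((-10 - 3)*(1/12)) = 4841*(-13*1/12) = 4841*(-13/12) = -62933/12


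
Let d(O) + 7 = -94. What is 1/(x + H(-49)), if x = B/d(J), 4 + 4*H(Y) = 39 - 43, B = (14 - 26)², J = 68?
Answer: -101/346 ≈ -0.29191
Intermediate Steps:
d(O) = -101 (d(O) = -7 - 94 = -101)
B = 144 (B = (-12)² = 144)
H(Y) = -2 (H(Y) = -1 + (39 - 43)/4 = -1 + (¼)*(-4) = -1 - 1 = -2)
x = -144/101 (x = 144/(-101) = 144*(-1/101) = -144/101 ≈ -1.4257)
1/(x + H(-49)) = 1/(-144/101 - 2) = 1/(-346/101) = -101/346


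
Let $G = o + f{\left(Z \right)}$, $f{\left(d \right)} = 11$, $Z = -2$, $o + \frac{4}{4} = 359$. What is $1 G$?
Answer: $369$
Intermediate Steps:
$o = 358$ ($o = -1 + 359 = 358$)
$G = 369$ ($G = 358 + 11 = 369$)
$1 G = 1 \cdot 369 = 369$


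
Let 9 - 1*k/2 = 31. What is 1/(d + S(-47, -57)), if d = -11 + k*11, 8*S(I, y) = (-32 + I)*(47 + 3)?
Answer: -4/3955 ≈ -0.0010114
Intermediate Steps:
k = -44 (k = 18 - 2*31 = 18 - 62 = -44)
S(I, y) = -200 + 25*I/4 (S(I, y) = ((-32 + I)*(47 + 3))/8 = ((-32 + I)*50)/8 = (-1600 + 50*I)/8 = -200 + 25*I/4)
d = -495 (d = -11 - 44*11 = -11 - 484 = -495)
1/(d + S(-47, -57)) = 1/(-495 + (-200 + (25/4)*(-47))) = 1/(-495 + (-200 - 1175/4)) = 1/(-495 - 1975/4) = 1/(-3955/4) = -4/3955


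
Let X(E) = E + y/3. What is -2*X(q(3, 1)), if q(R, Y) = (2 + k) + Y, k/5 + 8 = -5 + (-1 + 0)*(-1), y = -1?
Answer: 344/3 ≈ 114.67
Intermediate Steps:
k = -60 (k = -40 + 5*(-5 + (-1 + 0)*(-1)) = -40 + 5*(-5 - 1*(-1)) = -40 + 5*(-5 + 1) = -40 + 5*(-4) = -40 - 20 = -60)
q(R, Y) = -58 + Y (q(R, Y) = (2 - 60) + Y = -58 + Y)
X(E) = -⅓ + E (X(E) = E - 1/3 = E - 1*⅓ = E - ⅓ = -⅓ + E)
-2*X(q(3, 1)) = -2*(-⅓ + (-58 + 1)) = -2*(-⅓ - 57) = -2*(-172/3) = 344/3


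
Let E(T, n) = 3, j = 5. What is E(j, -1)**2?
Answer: 9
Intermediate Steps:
E(j, -1)**2 = 3**2 = 9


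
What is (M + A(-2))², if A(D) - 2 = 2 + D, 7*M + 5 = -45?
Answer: 1296/49 ≈ 26.449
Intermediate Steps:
M = -50/7 (M = -5/7 + (⅐)*(-45) = -5/7 - 45/7 = -50/7 ≈ -7.1429)
A(D) = 4 + D (A(D) = 2 + (2 + D) = 4 + D)
(M + A(-2))² = (-50/7 + (4 - 2))² = (-50/7 + 2)² = (-36/7)² = 1296/49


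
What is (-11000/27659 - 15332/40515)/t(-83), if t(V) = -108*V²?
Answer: 217433197/208435777423155 ≈ 1.0432e-6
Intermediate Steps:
(-11000/27659 - 15332/40515)/t(-83) = (-11000/27659 - 15332/40515)/((-108*(-83)²)) = (-11000*1/27659 - 15332*1/40515)/((-108*6889)) = (-11000/27659 - 15332/40515)/(-744012) = -869732788/1120604385*(-1/744012) = 217433197/208435777423155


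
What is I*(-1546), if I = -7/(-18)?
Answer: -5411/9 ≈ -601.22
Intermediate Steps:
I = 7/18 (I = -7*(-1/18) = 7/18 ≈ 0.38889)
I*(-1546) = (7/18)*(-1546) = -5411/9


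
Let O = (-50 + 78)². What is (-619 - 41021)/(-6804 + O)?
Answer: 2082/301 ≈ 6.9169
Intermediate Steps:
O = 784 (O = 28² = 784)
(-619 - 41021)/(-6804 + O) = (-619 - 41021)/(-6804 + 784) = -41640/(-6020) = -41640*(-1/6020) = 2082/301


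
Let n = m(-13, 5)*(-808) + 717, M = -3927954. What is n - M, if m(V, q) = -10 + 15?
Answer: 3924631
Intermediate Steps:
m(V, q) = 5
n = -3323 (n = 5*(-808) + 717 = -4040 + 717 = -3323)
n - M = -3323 - 1*(-3927954) = -3323 + 3927954 = 3924631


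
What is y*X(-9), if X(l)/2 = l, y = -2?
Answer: 36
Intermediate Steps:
X(l) = 2*l
y*X(-9) = -4*(-9) = -2*(-18) = 36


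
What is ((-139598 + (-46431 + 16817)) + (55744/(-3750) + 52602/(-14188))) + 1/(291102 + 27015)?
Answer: -238691472397904627/1410451248750 ≈ -1.6923e+5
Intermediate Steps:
((-139598 + (-46431 + 16817)) + (55744/(-3750) + 52602/(-14188))) + 1/(291102 + 27015) = ((-139598 - 29614) + (55744*(-1/3750) + 52602*(-1/14188))) + 1/318117 = (-169212 + (-27872/1875 - 26301/7094)) + 1/318117 = (-169212 - 247038343/13301250) + 1/318117 = -2250978153343/13301250 + 1/318117 = -238691472397904627/1410451248750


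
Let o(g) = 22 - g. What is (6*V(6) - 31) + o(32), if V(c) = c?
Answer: -5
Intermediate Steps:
(6*V(6) - 31) + o(32) = (6*6 - 31) + (22 - 1*32) = (36 - 31) + (22 - 32) = 5 - 10 = -5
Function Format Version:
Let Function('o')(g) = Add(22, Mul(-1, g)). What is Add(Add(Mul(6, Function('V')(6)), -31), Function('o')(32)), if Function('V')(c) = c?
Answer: -5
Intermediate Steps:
Add(Add(Mul(6, Function('V')(6)), -31), Function('o')(32)) = Add(Add(Mul(6, 6), -31), Add(22, Mul(-1, 32))) = Add(Add(36, -31), Add(22, -32)) = Add(5, -10) = -5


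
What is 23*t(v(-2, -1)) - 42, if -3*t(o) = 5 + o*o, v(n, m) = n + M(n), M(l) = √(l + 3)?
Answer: -88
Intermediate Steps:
M(l) = √(3 + l)
v(n, m) = n + √(3 + n)
t(o) = -5/3 - o²/3 (t(o) = -(5 + o*o)/3 = -(5 + o²)/3 = -5/3 - o²/3)
23*t(v(-2, -1)) - 42 = 23*(-5/3 - (-2 + √(3 - 2))²/3) - 42 = 23*(-5/3 - (-2 + √1)²/3) - 42 = 23*(-5/3 - (-2 + 1)²/3) - 42 = 23*(-5/3 - ⅓*(-1)²) - 42 = 23*(-5/3 - ⅓*1) - 42 = 23*(-5/3 - ⅓) - 42 = 23*(-2) - 42 = -46 - 42 = -88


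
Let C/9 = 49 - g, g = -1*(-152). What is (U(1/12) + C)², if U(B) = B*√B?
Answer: (66744 - √3)²/5184 ≈ 8.5928e+5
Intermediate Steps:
g = 152
C = -927 (C = 9*(49 - 1*152) = 9*(49 - 152) = 9*(-103) = -927)
U(B) = B^(3/2)
(U(1/12) + C)² = ((1/12)^(3/2) - 927)² = (√3/72 - 927)² = (-927 + √3/72)²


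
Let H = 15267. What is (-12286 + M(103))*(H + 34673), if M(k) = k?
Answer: -608419020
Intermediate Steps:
(-12286 + M(103))*(H + 34673) = (-12286 + 103)*(15267 + 34673) = -12183*49940 = -608419020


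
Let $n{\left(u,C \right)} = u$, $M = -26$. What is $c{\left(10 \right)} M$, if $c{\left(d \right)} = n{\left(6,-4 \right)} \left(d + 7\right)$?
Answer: $-2652$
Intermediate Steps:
$c{\left(d \right)} = 42 + 6 d$ ($c{\left(d \right)} = 6 \left(d + 7\right) = 6 \left(7 + d\right) = 42 + 6 d$)
$c{\left(10 \right)} M = \left(42 + 6 \cdot 10\right) \left(-26\right) = \left(42 + 60\right) \left(-26\right) = 102 \left(-26\right) = -2652$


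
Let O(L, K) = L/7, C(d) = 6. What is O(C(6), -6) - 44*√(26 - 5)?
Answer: 6/7 - 44*√21 ≈ -200.78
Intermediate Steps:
O(L, K) = L/7 (O(L, K) = L*(⅐) = L/7)
O(C(6), -6) - 44*√(26 - 5) = (⅐)*6 - 44*√(26 - 5) = 6/7 - 44*√21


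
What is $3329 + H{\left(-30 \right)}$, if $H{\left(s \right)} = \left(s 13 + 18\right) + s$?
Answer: $2927$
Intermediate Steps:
$H{\left(s \right)} = 18 + 14 s$ ($H{\left(s \right)} = \left(13 s + 18\right) + s = \left(18 + 13 s\right) + s = 18 + 14 s$)
$3329 + H{\left(-30 \right)} = 3329 + \left(18 + 14 \left(-30\right)\right) = 3329 + \left(18 - 420\right) = 3329 - 402 = 2927$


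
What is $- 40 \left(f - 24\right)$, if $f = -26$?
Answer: $2000$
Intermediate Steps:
$- 40 \left(f - 24\right) = - 40 \left(-26 - 24\right) = \left(-40\right) \left(-50\right) = 2000$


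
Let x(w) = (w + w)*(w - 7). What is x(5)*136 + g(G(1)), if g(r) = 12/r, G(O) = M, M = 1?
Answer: -2708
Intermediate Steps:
x(w) = 2*w*(-7 + w) (x(w) = (2*w)*(-7 + w) = 2*w*(-7 + w))
G(O) = 1
x(5)*136 + g(G(1)) = (2*5*(-7 + 5))*136 + 12/1 = (2*5*(-2))*136 + 12*1 = -20*136 + 12 = -2720 + 12 = -2708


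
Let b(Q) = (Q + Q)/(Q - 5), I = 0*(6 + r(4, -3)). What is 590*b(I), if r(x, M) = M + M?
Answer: 0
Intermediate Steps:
r(x, M) = 2*M
I = 0 (I = 0*(6 + 2*(-3)) = 0*(6 - 6) = 0*0 = 0)
b(Q) = 2*Q/(-5 + Q) (b(Q) = (2*Q)/(-5 + Q) = 2*Q/(-5 + Q))
590*b(I) = 590*(2*0/(-5 + 0)) = 590*(2*0/(-5)) = 590*(2*0*(-1/5)) = 590*0 = 0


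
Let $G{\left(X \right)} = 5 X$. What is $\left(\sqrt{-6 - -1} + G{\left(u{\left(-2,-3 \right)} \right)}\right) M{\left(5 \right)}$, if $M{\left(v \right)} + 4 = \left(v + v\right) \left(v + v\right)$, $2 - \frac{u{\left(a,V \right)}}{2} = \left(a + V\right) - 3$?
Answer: $9600 + 96 i \sqrt{5} \approx 9600.0 + 214.66 i$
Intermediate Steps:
$u{\left(a,V \right)} = 10 - 2 V - 2 a$ ($u{\left(a,V \right)} = 4 - 2 \left(\left(a + V\right) - 3\right) = 4 - 2 \left(\left(V + a\right) - 3\right) = 4 - 2 \left(-3 + V + a\right) = 4 - \left(-6 + 2 V + 2 a\right) = 10 - 2 V - 2 a$)
$M{\left(v \right)} = -4 + 4 v^{2}$ ($M{\left(v \right)} = -4 + \left(v + v\right) \left(v + v\right) = -4 + 2 v 2 v = -4 + 4 v^{2}$)
$\left(\sqrt{-6 - -1} + G{\left(u{\left(-2,-3 \right)} \right)}\right) M{\left(5 \right)} = \left(\sqrt{-6 - -1} + 5 \left(10 - -6 - -4\right)\right) \left(-4 + 4 \cdot 5^{2}\right) = \left(\sqrt{-6 + \left(-4 + 5\right)} + 5 \left(10 + 6 + 4\right)\right) \left(-4 + 4 \cdot 25\right) = \left(\sqrt{-6 + 1} + 5 \cdot 20\right) \left(-4 + 100\right) = \left(\sqrt{-5} + 100\right) 96 = \left(i \sqrt{5} + 100\right) 96 = \left(100 + i \sqrt{5}\right) 96 = 9600 + 96 i \sqrt{5}$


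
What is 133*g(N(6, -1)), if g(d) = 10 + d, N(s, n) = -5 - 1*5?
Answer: 0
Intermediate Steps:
N(s, n) = -10 (N(s, n) = -5 - 5 = -10)
133*g(N(6, -1)) = 133*(10 - 10) = 133*0 = 0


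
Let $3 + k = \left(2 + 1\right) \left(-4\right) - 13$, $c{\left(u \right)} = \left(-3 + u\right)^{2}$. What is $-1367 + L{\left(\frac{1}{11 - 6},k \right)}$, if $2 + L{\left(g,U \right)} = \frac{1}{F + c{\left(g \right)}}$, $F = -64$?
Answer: $- \frac{1922101}{1404} \approx -1369.0$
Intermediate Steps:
$k = -28$ ($k = -3 - \left(13 - \left(2 + 1\right) \left(-4\right)\right) = -3 + \left(3 \left(-4\right) - 13\right) = -3 - 25 = -28$)
$L{\left(g,U \right)} = -2 + \frac{1}{-64 + \left(-3 + g\right)^{2}}$
$-1367 + L{\left(\frac{1}{11 - 6},k \right)} = -1367 + \frac{129 - 2 \left(-3 + \frac{1}{11 - 6}\right)^{2}}{-64 + \left(-3 + \frac{1}{11 - 6}\right)^{2}} = -1367 + \frac{129 - 2 \left(-3 + \frac{1}{5}\right)^{2}}{-64 + \left(-3 + \frac{1}{5}\right)^{2}} = -1367 + \frac{129 - 2 \left(- \frac{14}{5}\right)^{2}}{-64 + \left(- \frac{14}{5}\right)^{2}} = -1367 + \frac{129 - \frac{392}{25}}{-64 + \frac{196}{25}} = -1367 + \frac{129 - \frac{392}{25}}{- \frac{1404}{25}} = -1367 - \frac{2833}{1404} = - \frac{1922101}{1404}$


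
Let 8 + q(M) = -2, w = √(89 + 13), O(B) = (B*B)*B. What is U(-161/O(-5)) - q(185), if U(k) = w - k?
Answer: 1089/125 + √102 ≈ 18.811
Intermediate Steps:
O(B) = B³ (O(B) = B²*B = B³)
w = √102 ≈ 10.100
q(M) = -10 (q(M) = -8 - 2 = -10)
U(k) = √102 - k
U(-161/O(-5)) - q(185) = (√102 - (-161)/((-5)³)) - 1*(-10) = (√102 - (-161)/(-125)) + 10 = (√102 - (-161)*(-1)/125) + 10 = (√102 - 1*161/125) + 10 = (√102 - 161/125) + 10 = (-161/125 + √102) + 10 = 1089/125 + √102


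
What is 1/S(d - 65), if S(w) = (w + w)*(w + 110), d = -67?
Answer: 1/5808 ≈ 0.00017218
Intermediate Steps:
S(w) = 2*w*(110 + w) (S(w) = (2*w)*(110 + w) = 2*w*(110 + w))
1/S(d - 65) = 1/(2*(-67 - 65)*(110 + (-67 - 65))) = 1/(2*(-132)*(110 - 132)) = 1/(2*(-132)*(-22)) = 1/5808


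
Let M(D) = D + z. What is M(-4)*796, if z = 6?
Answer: 1592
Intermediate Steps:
M(D) = 6 + D (M(D) = D + 6 = 6 + D)
M(-4)*796 = (6 - 4)*796 = 2*796 = 1592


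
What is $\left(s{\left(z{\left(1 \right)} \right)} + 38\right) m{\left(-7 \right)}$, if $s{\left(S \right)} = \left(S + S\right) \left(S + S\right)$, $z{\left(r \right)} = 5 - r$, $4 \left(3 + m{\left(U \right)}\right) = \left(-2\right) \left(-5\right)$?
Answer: $-51$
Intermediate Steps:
$m{\left(U \right)} = - \frac{1}{2}$ ($m{\left(U \right)} = -3 + \frac{\left(-2\right) \left(-5\right)}{4} = -3 + \frac{1}{4} \cdot 10 = -3 + \frac{5}{2} = - \frac{1}{2}$)
$s{\left(S \right)} = 4 S^{2}$ ($s{\left(S \right)} = 2 S 2 S = 4 S^{2}$)
$\left(s{\left(z{\left(1 \right)} \right)} + 38\right) m{\left(-7 \right)} = \left(4 \left(5 - 1\right)^{2} + 38\right) \left(- \frac{1}{2}\right) = \left(4 \cdot 4^{2} + 38\right) \left(- \frac{1}{2}\right) = \left(4 \cdot 16 + 38\right) \left(- \frac{1}{2}\right) = \left(64 + 38\right) \left(- \frac{1}{2}\right) = 102 \left(- \frac{1}{2}\right) = -51$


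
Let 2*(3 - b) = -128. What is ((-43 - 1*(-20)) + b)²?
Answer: 1936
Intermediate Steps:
b = 67 (b = 3 - ½*(-128) = 3 + 64 = 67)
((-43 - 1*(-20)) + b)² = ((-43 - 1*(-20)) + 67)² = ((-43 + 20) + 67)² = (-23 + 67)² = 44² = 1936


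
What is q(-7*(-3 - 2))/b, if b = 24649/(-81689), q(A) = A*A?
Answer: -100069025/24649 ≈ -4059.8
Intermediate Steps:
q(A) = A²
b = -24649/81689 (b = 24649*(-1/81689) = -24649/81689 ≈ -0.30174)
q(-7*(-3 - 2))/b = (-7*(-3 - 2))²/(-24649/81689) = (-7*(-5))²*(-81689/24649) = 35²*(-81689/24649) = 1225*(-81689/24649) = -100069025/24649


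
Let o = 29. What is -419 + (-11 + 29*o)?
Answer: 411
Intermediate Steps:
-419 + (-11 + 29*o) = -419 + (-11 + 29*29) = -419 + (-11 + 841) = -419 + 830 = 411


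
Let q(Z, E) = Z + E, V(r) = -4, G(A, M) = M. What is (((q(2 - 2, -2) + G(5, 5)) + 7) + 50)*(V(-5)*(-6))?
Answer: 1440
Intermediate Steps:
q(Z, E) = E + Z
(((q(2 - 2, -2) + G(5, 5)) + 7) + 50)*(V(-5)*(-6)) = ((((-2 + (2 - 2)) + 5) + 7) + 50)*(-4*(-6)) = ((((-2 + 0) + 5) + 7) + 50)*24 = (((-2 + 5) + 7) + 50)*24 = ((3 + 7) + 50)*24 = (10 + 50)*24 = 60*24 = 1440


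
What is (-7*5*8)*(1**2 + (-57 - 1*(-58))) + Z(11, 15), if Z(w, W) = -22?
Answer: -582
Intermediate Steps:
(-7*5*8)*(1**2 + (-57 - 1*(-58))) + Z(11, 15) = (-7*5*8)*(1**2 + (-57 - 1*(-58))) - 22 = (-35*8)*(1 + (-57 + 58)) - 22 = -280*(1 + 1) - 22 = -280*2 - 22 = -560 - 22 = -582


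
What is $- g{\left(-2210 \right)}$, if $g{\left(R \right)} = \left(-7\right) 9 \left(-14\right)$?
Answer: $-882$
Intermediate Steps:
$g{\left(R \right)} = 882$ ($g{\left(R \right)} = \left(-63\right) \left(-14\right) = 882$)
$- g{\left(-2210 \right)} = \left(-1\right) 882 = -882$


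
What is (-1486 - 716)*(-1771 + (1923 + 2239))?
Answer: -5264982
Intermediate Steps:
(-1486 - 716)*(-1771 + (1923 + 2239)) = -2202*(-1771 + 4162) = -2202*2391 = -5264982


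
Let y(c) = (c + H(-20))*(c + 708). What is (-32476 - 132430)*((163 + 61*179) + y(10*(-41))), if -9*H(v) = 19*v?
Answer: 146212585652/9 ≈ 1.6246e+10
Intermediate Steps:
H(v) = -19*v/9
y(c) = (708 + c)*(380/9 + c) (y(c) = (c - 19/9*(-20))*(c + 708) = (c + 380/9)*(708 + c) = (380/9 + c)*(708 + c) = (708 + c)*(380/9 + c))
(-32476 - 132430)*((163 + 61*179) + y(10*(-41))) = (-32476 - 132430)*((163 + 61*179) + (89680/3 + (10*(-41))² + 6752*(10*(-41))/9)) = -164906*((163 + 10919) + (89680/3 + (-410)² + (6752/9)*(-410))) = -164906*(11082 + (89680/3 + 168100 - 2768320/9)) = -164906*(11082 - 986380/9) = -164906*(-886642/9) = 146212585652/9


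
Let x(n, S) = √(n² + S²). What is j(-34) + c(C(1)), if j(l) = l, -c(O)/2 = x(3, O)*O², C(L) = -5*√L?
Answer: -34 - 50*√34 ≈ -325.55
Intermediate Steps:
x(n, S) = √(S² + n²)
c(O) = -2*O²*√(9 + O²) (c(O) = -2*√(O² + 3²)*O² = -2*√(O² + 9)*O² = -2*√(9 + O²)*O² = -2*O²*√(9 + O²))
j(-34) + c(C(1)) = -34 - 2*(-5*√1)²*√(9 + (-5*√1)²) = -34 - 2*(-5*1)²*√(9 + (-5*1)²) = -34 - 2*(-5)²*√(9 + (-5)²) = -34 - 2*25*√(9 + 25) = -34 - 2*25*√34 = -34 - 50*√34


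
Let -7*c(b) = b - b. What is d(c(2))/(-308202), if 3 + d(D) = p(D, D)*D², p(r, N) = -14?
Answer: 1/102734 ≈ 9.7339e-6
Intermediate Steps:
c(b) = 0 (c(b) = -(b - b)/7 = -⅐*0 = 0)
d(D) = -3 - 14*D²
d(c(2))/(-308202) = (-3 - 14*0²)/(-308202) = (-3 - 14*0)*(-1/308202) = (-3 + 0)*(-1/308202) = -3*(-1/308202) = 1/102734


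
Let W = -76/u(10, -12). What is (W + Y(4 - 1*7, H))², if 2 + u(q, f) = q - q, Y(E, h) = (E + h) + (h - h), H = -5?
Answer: 900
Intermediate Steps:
Y(E, h) = E + h (Y(E, h) = (E + h) + 0 = E + h)
u(q, f) = -2 (u(q, f) = -2 + (q - q) = -2 + 0 = -2)
W = 38 (W = -76/(-2) = -76*(-½) = 38)
(W + Y(4 - 1*7, H))² = (38 + ((4 - 1*7) - 5))² = (38 + ((4 - 7) - 5))² = (38 + (-3 - 5))² = (38 - 8)² = 30² = 900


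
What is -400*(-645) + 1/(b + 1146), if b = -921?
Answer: 58050001/225 ≈ 2.5800e+5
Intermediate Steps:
-400*(-645) + 1/(b + 1146) = -400*(-645) + 1/(-921 + 1146) = 258000 + 1/225 = 58050001/225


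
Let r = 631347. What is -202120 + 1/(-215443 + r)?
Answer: -84062516479/415904 ≈ -2.0212e+5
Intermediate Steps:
-202120 + 1/(-215443 + r) = -202120 + 1/(-215443 + 631347) = -202120 + 1/415904 = -84062516479/415904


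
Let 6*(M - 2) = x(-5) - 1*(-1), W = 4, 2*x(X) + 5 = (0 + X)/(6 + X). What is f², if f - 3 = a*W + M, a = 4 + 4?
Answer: 11881/9 ≈ 1320.1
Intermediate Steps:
x(X) = -5/2 + X/(2*(6 + X)) (x(X) = -5/2 + ((0 + X)/(6 + X))/2 = -5/2 + (X/(6 + X))/2 = -5/2 + X/(2*(6 + X)))
a = 8
M = 4/3 (M = 2 + ((-15 - 2*(-5))/(6 - 5) - 1*(-1))/6 = 2 + ((-15 + 10)/1 + 1)/6 = 2 + (1*(-5) + 1)/6 = 2 + (-5 + 1)/6 = 2 + (⅙)*(-4) = 2 - ⅔ = 4/3 ≈ 1.3333)
f = 109/3 (f = 3 + (8*4 + 4/3) = 3 + (32 + 4/3) = 3 + 100/3 = 109/3 ≈ 36.333)
f² = (109/3)² = 11881/9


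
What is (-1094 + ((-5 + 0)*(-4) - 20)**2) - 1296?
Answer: -2390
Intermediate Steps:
(-1094 + ((-5 + 0)*(-4) - 20)**2) - 1296 = (-1094 + (-5*(-4) - 20)**2) - 1296 = (-1094 + (20 - 20)**2) - 1296 = (-1094 + 0**2) - 1296 = (-1094 + 0) - 1296 = -1094 - 1296 = -2390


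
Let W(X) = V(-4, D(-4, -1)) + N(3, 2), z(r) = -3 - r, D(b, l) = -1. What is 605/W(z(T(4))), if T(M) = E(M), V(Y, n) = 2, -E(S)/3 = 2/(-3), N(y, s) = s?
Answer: 605/4 ≈ 151.25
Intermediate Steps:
E(S) = 2 (E(S) = -6/(-3) = -6*(-1)/3 = -3*(-⅔) = 2)
T(M) = 2
W(X) = 4 (W(X) = 2 + 2 = 4)
605/W(z(T(4))) = 605/4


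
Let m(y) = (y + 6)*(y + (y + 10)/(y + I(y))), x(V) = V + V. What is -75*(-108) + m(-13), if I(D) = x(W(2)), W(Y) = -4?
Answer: 8190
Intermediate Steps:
x(V) = 2*V
I(D) = -8 (I(D) = 2*(-4) = -8)
m(y) = (6 + y)*(y + (10 + y)/(-8 + y)) (m(y) = (y + 6)*(y + (y + 10)/(y - 8)) = (6 + y)*(y + (10 + y)/(-8 + y)))
-75*(-108) + m(-13) = -75*(-108) + (60 + (-13)**3 - 1*(-13)**2 - 32*(-13))/(-8 - 13) = 8100 + (60 - 2197 - 1*169 + 416)/(-21) = 8100 - (60 - 2197 - 169 + 416)/21 = 8100 - 1/21*(-1890) = 8100 + 90 = 8190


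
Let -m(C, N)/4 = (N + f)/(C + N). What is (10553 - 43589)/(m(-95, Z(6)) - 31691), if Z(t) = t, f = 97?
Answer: 980068/940029 ≈ 1.0426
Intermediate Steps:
m(C, N) = -4*(97 + N)/(C + N) (m(C, N) = -4*(N + 97)/(C + N) = -4*(97 + N)/(C + N))
(10553 - 43589)/(m(-95, Z(6)) - 31691) = (10553 - 43589)/(4*(-97 - 1*6)/(-95 + 6) - 31691) = -33036/(4*(-97 - 6)/(-89) - 31691) = -33036/(4*(-1/89)*(-103) - 31691) = -33036/(412/89 - 31691) = -33036/(-2820087/89) = -33036*(-89/2820087) = 980068/940029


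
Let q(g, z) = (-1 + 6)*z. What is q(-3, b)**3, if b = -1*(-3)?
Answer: 3375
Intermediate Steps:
b = 3
q(g, z) = 5*z
q(-3, b)**3 = (5*3)**3 = 15**3 = 3375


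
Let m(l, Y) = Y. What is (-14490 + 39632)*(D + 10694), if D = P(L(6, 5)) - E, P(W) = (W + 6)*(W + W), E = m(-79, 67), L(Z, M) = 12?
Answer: 278045378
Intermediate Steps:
E = 67
P(W) = 2*W*(6 + W) (P(W) = (6 + W)*(2*W) = 2*W*(6 + W))
D = 365 (D = 2*12*(6 + 12) - 1*67 = 2*12*18 - 67 = 432 - 67 = 365)
(-14490 + 39632)*(D + 10694) = (-14490 + 39632)*(365 + 10694) = 25142*11059 = 278045378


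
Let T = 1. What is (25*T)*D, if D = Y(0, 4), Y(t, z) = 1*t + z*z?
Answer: 400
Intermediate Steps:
Y(t, z) = t + z²
D = 16 (D = 0 + 4² = 0 + 16 = 16)
(25*T)*D = (25*1)*16 = 25*16 = 400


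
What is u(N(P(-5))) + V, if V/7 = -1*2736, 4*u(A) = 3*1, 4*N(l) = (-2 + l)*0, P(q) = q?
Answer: -76605/4 ≈ -19151.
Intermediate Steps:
N(l) = 0 (N(l) = ((-2 + l)*0)/4 = (¼)*0 = 0)
u(A) = ¾ (u(A) = (3*1)/4 = (¼)*3 = ¾)
V = -19152 (V = 7*(-1*2736) = 7*(-2736) = -19152)
u(N(P(-5))) + V = ¾ - 19152 = -76605/4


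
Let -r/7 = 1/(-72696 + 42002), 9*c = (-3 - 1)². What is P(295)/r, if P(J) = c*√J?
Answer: 491104*√295/63 ≈ 1.3389e+5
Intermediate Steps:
c = 16/9 (c = (-3 - 1)²/9 = (⅑)*(-4)² = (⅑)*16 = 16/9 ≈ 1.7778)
r = 7/30694 (r = -7/(-72696 + 42002) = -7/(-30694) = -7*(-1/30694) = 7/30694 ≈ 0.00022806)
P(J) = 16*√J/9
P(295)/r = (16*√295/9)/(7/30694) = (16*√295/9)*(30694/7) = 491104*√295/63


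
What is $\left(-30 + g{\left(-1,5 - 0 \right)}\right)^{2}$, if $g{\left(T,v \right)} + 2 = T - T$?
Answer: $1024$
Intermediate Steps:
$g{\left(T,v \right)} = -2$ ($g{\left(T,v \right)} = -2 + \left(T - T\right) = -2 + 0 = -2$)
$\left(-30 + g{\left(-1,5 - 0 \right)}\right)^{2} = \left(-30 - 2\right)^{2} = \left(-32\right)^{2} = 1024$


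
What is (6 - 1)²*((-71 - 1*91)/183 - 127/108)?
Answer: -339475/6588 ≈ -51.529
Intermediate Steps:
(6 - 1)²*((-71 - 1*91)/183 - 127/108) = 5²*((-71 - 91)*(1/183) - 127*1/108) = 25*(-162*1/183 - 127/108) = 25*(-54/61 - 127/108) = 25*(-13579/6588) = -339475/6588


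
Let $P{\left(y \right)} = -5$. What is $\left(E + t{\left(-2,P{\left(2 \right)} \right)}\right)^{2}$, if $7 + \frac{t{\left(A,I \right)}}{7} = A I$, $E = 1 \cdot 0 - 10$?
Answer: $121$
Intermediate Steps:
$E = -10$ ($E = 0 - 10 = -10$)
$t{\left(A,I \right)} = -49 + 7 A I$
$\left(E + t{\left(-2,P{\left(2 \right)} \right)}\right)^{2} = \left(-10 - \left(49 + 14 \left(-5\right)\right)\right)^{2} = \left(-10 + \left(-49 + 70\right)\right)^{2} = \left(-10 + 21\right)^{2} = 11^{2} = 121$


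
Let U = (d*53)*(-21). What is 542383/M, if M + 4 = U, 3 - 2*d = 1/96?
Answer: -34712512/106733 ≈ -325.23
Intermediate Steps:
d = 287/192 (d = 3/2 - 1/2/96 = 3/2 - 1/2*1/96 = 3/2 - 1/192 = 287/192 ≈ 1.4948)
U = -106477/64 (U = ((287/192)*53)*(-21) = (15211/192)*(-21) = -106477/64 ≈ -1663.7)
M = -106733/64 (M = -4 - 106477/64 = -106733/64 ≈ -1667.7)
542383/M = 542383/(-106733/64) = 542383*(-64/106733) = -34712512/106733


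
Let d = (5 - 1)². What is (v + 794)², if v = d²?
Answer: 1102500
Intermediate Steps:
d = 16 (d = 4² = 16)
v = 256 (v = 16² = 256)
(v + 794)² = (256 + 794)² = 1050² = 1102500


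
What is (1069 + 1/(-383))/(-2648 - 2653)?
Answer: -409426/2030283 ≈ -0.20166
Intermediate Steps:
(1069 + 1/(-383))/(-2648 - 2653) = (1069 - 1/383)/(-5301) = (409426/383)*(-1/5301) = -409426/2030283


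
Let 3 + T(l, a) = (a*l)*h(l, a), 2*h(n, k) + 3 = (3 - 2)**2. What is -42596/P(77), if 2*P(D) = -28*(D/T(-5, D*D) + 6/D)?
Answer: 6944468476/183781 ≈ 37787.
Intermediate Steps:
h(n, k) = -1 (h(n, k) = -3/2 + (3 - 2)**2/2 = -3/2 + (1/2)*1**2 = -3/2 + (1/2)*1 = -3/2 + 1/2 = -1)
T(l, a) = -3 - a*l (T(l, a) = -3 + (a*l)*(-1) = -3 - a*l)
P(D) = -84/D - 14*D/(-3 + 5*D**2) (P(D) = (-28*(D/(-3 - 1*D*D*(-5)) + 6/D))/2 = (-28*(D/(-3 - 1*D**2*(-5)) + 6/D))/2 = (-28*(D/(-3 + 5*D**2) + 6/D))/2 = (-28*(6/D + D/(-3 + 5*D**2)))/2 = (-168/D - 28*D/(-3 + 5*D**2))/2 = -84/D - 14*D/(-3 + 5*D**2))
-42596/P(77) = -42596*11*(-3 + 5*77**2)/(2*(18 - 31*77**2)) = -42596*11*(-3 + 5*5929)/(2*(18 - 31*5929)) = -42596*11*(-3 + 29645)/(2*(18 - 183799)) = -42596/(14*(1/77)*(-183781)/29642) = -42596/(14*(1/77)*(1/29642)*(-183781)) = -42596/(-183781/163031) = -42596*(-163031/183781) = 6944468476/183781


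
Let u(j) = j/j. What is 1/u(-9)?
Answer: 1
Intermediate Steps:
u(j) = 1
1/u(-9) = 1/1 = 1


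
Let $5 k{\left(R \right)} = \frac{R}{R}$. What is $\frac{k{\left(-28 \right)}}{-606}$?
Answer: $- \frac{1}{3030} \approx -0.00033003$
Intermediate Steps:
$k{\left(R \right)} = \frac{1}{5}$ ($k{\left(R \right)} = \frac{R \frac{1}{R}}{5} = \frac{1}{5} \cdot 1 = \frac{1}{5}$)
$\frac{k{\left(-28 \right)}}{-606} = \frac{1}{5 \left(-606\right)} = \frac{1}{5} \left(- \frac{1}{606}\right) = - \frac{1}{3030}$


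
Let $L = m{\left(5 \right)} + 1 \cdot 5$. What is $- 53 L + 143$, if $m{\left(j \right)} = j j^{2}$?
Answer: $-6747$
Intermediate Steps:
$m{\left(j \right)} = j^{3}$
$L = 130$ ($L = 5^{3} + 1 \cdot 5 = 125 + 5 = 130$)
$- 53 L + 143 = \left(-53\right) 130 + 143 = -6890 + 143 = -6747$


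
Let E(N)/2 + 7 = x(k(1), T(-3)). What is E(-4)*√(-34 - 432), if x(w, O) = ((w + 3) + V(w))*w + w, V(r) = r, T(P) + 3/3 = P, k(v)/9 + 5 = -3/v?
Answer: 20146*I*√466 ≈ 4.3489e+5*I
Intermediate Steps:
k(v) = -45 - 27/v (k(v) = -45 + 9*(-3/v) = -45 - 27/v)
T(P) = -1 + P
x(w, O) = w + w*(3 + 2*w) (x(w, O) = ((w + 3) + w)*w + w = ((3 + w) + w)*w + w = (3 + 2*w)*w + w = w*(3 + 2*w) + w = w + w*(3 + 2*w))
E(N) = 20146 (E(N) = -14 + 2*(2*(-45 - 27/1)*(2 + (-45 - 27/1))) = -14 + 2*(2*(-45 - 27*1)*(2 + (-45 - 27*1))) = -14 + 2*(2*(-45 - 27)*(2 + (-45 - 27))) = -14 + 2*(2*(-72)*(2 - 72)) = -14 + 2*(2*(-72)*(-70)) = -14 + 2*10080 = -14 + 20160 = 20146)
E(-4)*√(-34 - 432) = 20146*√(-34 - 432) = 20146*√(-466) = 20146*(I*√466) = 20146*I*√466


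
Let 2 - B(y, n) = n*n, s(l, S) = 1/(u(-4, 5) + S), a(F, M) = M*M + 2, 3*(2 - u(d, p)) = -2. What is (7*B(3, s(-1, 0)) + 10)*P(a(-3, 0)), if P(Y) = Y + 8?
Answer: 7365/32 ≈ 230.16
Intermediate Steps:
u(d, p) = 8/3 (u(d, p) = 2 - ⅓*(-2) = 2 + ⅔ = 8/3)
a(F, M) = 2 + M² (a(F, M) = M² + 2 = 2 + M²)
s(l, S) = 1/(8/3 + S)
P(Y) = 8 + Y
B(y, n) = 2 - n² (B(y, n) = 2 - n*n = 2 - n²)
(7*B(3, s(-1, 0)) + 10)*P(a(-3, 0)) = (7*(2 - (3/(8 + 3*0))²) + 10)*(8 + (2 + 0²)) = (7*(2 - (3/(8 + 0))²) + 10)*(8 + (2 + 0)) = (7*(2 - (3/8)²) + 10)*(8 + 2) = (7*(2 - (3*(⅛))²) + 10)*10 = (7*(2 - (3/8)²) + 10)*10 = (7*(2 - 1*9/64) + 10)*10 = (7*(2 - 9/64) + 10)*10 = (7*(119/64) + 10)*10 = (833/64 + 10)*10 = (1473/64)*10 = 7365/32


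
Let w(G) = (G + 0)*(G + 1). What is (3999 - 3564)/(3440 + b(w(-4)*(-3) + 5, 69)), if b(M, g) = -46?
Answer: 435/3394 ≈ 0.12817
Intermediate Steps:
w(G) = G*(1 + G)
(3999 - 3564)/(3440 + b(w(-4)*(-3) + 5, 69)) = (3999 - 3564)/(3440 - 46) = 435/3394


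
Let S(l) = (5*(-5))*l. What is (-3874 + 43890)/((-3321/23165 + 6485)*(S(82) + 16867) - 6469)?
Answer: 22609040/54285003263 ≈ 0.00041649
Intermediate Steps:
S(l) = -25*l
(-3874 + 43890)/((-3321/23165 + 6485)*(S(82) + 16867) - 6469) = (-3874 + 43890)/((-3321/23165 + 6485)*(-25*82 + 16867) - 6469) = 40016/((-3321*1/23165 + 6485)*(-2050 + 16867) - 6469) = 40016/((-81/565 + 6485)*14817 - 6469) = 40016/((3663944/565)*14817 - 6469) = 40016/(54288658248/565 - 6469) = 40016/(54285003263/565) = 40016*(565/54285003263) = 22609040/54285003263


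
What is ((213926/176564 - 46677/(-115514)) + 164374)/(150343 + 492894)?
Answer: 11326154025226/44321667214937 ≈ 0.25554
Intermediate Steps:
((213926/176564 - 46677/(-115514)) + 164374)/(150343 + 492894) = ((213926*(1/176564) - 46677*(-1/115514)) + 164374)/643237 = ((106963/88282 + 46677/115514) + 164374)*(1/643237) = (111327452/68904101 + 164374)*(1/643237) = (11326154025226/68904101)*(1/643237) = 11326154025226/44321667214937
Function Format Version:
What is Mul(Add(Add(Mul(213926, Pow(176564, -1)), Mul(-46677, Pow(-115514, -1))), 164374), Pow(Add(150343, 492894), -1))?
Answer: Rational(11326154025226, 44321667214937) ≈ 0.25554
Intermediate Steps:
Mul(Add(Add(Mul(213926, Pow(176564, -1)), Mul(-46677, Pow(-115514, -1))), 164374), Pow(Add(150343, 492894), -1)) = Mul(Add(Add(Mul(213926, Rational(1, 176564)), Mul(-46677, Rational(-1, 115514))), 164374), Pow(643237, -1)) = Mul(Add(Add(Rational(106963, 88282), Rational(46677, 115514)), 164374), Rational(1, 643237)) = Mul(Add(Rational(111327452, 68904101), 164374), Rational(1, 643237)) = Mul(Rational(11326154025226, 68904101), Rational(1, 643237)) = Rational(11326154025226, 44321667214937)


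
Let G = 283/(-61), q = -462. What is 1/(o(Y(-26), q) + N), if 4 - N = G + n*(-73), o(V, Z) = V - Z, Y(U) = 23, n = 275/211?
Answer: 12871/7578207 ≈ 0.0016984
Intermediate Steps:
G = -283/61 (G = 283*(-1/61) = -283/61 ≈ -4.6393)
n = 275/211 (n = 275*(1/211) = 275/211 ≈ 1.3033)
N = 1335772/12871 (N = 4 - (-283/61 + (275/211)*(-73)) = 4 - (-283/61 - 20075/211) = 4 - 1*(-1284288/12871) = 4 + 1284288/12871 = 1335772/12871 ≈ 103.78)
1/(o(Y(-26), q) + N) = 1/((23 - 1*(-462)) + 1335772/12871) = 1/((23 + 462) + 1335772/12871) = 1/(485 + 1335772/12871) = 1/(7578207/12871) = 12871/7578207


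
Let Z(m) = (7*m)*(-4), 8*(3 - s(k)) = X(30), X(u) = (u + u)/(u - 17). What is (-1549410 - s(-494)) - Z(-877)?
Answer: -40923179/26 ≈ -1.5740e+6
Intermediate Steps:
X(u) = 2*u/(-17 + u) (X(u) = (2*u)/(-17 + u) = 2*u/(-17 + u))
s(k) = 63/26 (s(k) = 3 - 30/(4*(-17 + 30)) = 3 - 30/(4*13) = 3 - ⅛*60/13 = 3 - 15/26 = 63/26)
Z(m) = -28*m
(-1549410 - s(-494)) - Z(-877) = (-1549410 - 1*63/26) - (-28)*(-877) = (-1549410 - 63/26) - 1*24556 = -40284723/26 - 24556 = -40923179/26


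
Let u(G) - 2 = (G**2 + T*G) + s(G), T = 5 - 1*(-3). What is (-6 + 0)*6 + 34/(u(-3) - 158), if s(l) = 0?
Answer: -6190/171 ≈ -36.199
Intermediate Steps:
T = 8 (T = 5 + 3 = 8)
u(G) = 2 + G**2 + 8*G (u(G) = 2 + ((G**2 + 8*G) + 0) = 2 + (G**2 + 8*G) = 2 + G**2 + 8*G)
(-6 + 0)*6 + 34/(u(-3) - 158) = (-6 + 0)*6 + 34/((2 + (-3)**2 + 8*(-3)) - 158) = -6*6 + 34/((2 + 9 - 24) - 158) = -36 + 34/(-13 - 158) = -36 + 34/(-171) = -36 + 34*(-1/171) = -36 - 34/171 = -6190/171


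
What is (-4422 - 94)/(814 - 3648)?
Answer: 2258/1417 ≈ 1.5935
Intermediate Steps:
(-4422 - 94)/(814 - 3648) = -4516/(-2834) = -4516*(-1/2834) = 2258/1417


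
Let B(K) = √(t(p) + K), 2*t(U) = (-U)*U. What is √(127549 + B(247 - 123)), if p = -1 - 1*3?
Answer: √(127549 + 2*√29) ≈ 357.16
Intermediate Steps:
p = -4 (p = -1 - 3 = -4)
t(U) = -U²/2 (t(U) = ((-U)*U)/2 = (-U²)/2 = -U²/2)
B(K) = √(-8 + K) (B(K) = √(-½*(-4)² + K) = √(-½*16 + K) = √(-8 + K))
√(127549 + B(247 - 123)) = √(127549 + √(-8 + (247 - 123))) = √(127549 + √(-8 + 124)) = √(127549 + √116) = √(127549 + 2*√29)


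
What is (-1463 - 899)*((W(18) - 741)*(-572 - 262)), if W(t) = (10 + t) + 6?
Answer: -1392724956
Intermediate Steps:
W(t) = 16 + t
(-1463 - 899)*((W(18) - 741)*(-572 - 262)) = (-1463 - 899)*(((16 + 18) - 741)*(-572 - 262)) = -2362*(34 - 741)*(-834) = -(-1669934)*(-834) = -2362*589638 = -1392724956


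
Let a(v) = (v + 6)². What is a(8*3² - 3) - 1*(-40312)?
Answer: 45937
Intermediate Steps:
a(v) = (6 + v)²
a(8*3² - 3) - 1*(-40312) = (6 + (8*3² - 3))² - 1*(-40312) = (6 + (8*9 - 3))² + 40312 = (6 + (72 - 3))² + 40312 = (6 + 69)² + 40312 = 75² + 40312 = 5625 + 40312 = 45937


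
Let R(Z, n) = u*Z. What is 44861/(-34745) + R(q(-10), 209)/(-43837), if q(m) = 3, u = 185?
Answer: -1985855132/1523116565 ≈ -1.3038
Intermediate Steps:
R(Z, n) = 185*Z
44861/(-34745) + R(q(-10), 209)/(-43837) = 44861/(-34745) + (185*3)/(-43837) = 44861*(-1/34745) + 555*(-1/43837) = -44861/34745 - 555/43837 = -1985855132/1523116565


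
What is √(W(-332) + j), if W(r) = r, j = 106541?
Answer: 3*√11801 ≈ 325.90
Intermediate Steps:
√(W(-332) + j) = √(-332 + 106541) = √106209 = 3*√11801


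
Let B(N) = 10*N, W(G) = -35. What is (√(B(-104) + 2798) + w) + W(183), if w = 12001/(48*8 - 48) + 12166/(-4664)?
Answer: -33679/17808 + √1758 ≈ 40.037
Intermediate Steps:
w = 589601/17808 (w = 12001/(384 - 48) + 12166*(-1/4664) = 12001/336 - 553/212 = 589601/17808 ≈ 33.109)
(√(B(-104) + 2798) + w) + W(183) = (√(10*(-104) + 2798) + 589601/17808) - 35 = (√(-1040 + 2798) + 589601/17808) - 35 = (√1758 + 589601/17808) - 35 = (589601/17808 + √1758) - 35 = -33679/17808 + √1758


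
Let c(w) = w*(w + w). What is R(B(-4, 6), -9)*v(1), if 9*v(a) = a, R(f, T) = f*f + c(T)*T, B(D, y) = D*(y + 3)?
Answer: -18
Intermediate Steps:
B(D, y) = D*(3 + y)
c(w) = 2*w**2 (c(w) = w*(2*w) = 2*w**2)
R(f, T) = f**2 + 2*T**3 (R(f, T) = f*f + (2*T**2)*T = f**2 + 2*T**3)
v(a) = a/9
R(B(-4, 6), -9)*v(1) = ((-4*(3 + 6))**2 + 2*(-9)**3)*((1/9)*1) = ((-4*9)**2 + 2*(-729))*(1/9) = ((-36)**2 - 1458)*(1/9) = (1296 - 1458)*(1/9) = -162*1/9 = -18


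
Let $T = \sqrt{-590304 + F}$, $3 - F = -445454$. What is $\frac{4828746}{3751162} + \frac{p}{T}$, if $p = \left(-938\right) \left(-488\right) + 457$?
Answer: $\frac{2414373}{1875581} - \frac{458201 i \sqrt{144847}}{144847} \approx 1.2873 - 1203.9 i$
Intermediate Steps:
$F = 445457$ ($F = 3 - -445454 = 3 + 445454 = 445457$)
$p = 458201$ ($p = 457744 + 457 = 458201$)
$T = i \sqrt{144847}$ ($T = \sqrt{-590304 + 445457} = \sqrt{-144847} = i \sqrt{144847} \approx 380.59 i$)
$\frac{4828746}{3751162} + \frac{p}{T} = \frac{4828746}{3751162} + \frac{458201}{i \sqrt{144847}} = 4828746 \cdot \frac{1}{3751162} + 458201 \left(- \frac{i \sqrt{144847}}{144847}\right) = \frac{2414373}{1875581} - \frac{458201 i \sqrt{144847}}{144847}$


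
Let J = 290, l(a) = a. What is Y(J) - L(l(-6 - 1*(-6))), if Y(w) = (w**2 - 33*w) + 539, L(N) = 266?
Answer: 74803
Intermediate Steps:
Y(w) = 539 + w**2 - 33*w
Y(J) - L(l(-6 - 1*(-6))) = (539 + 290**2 - 33*290) - 1*266 = (539 + 84100 - 9570) - 266 = 75069 - 266 = 74803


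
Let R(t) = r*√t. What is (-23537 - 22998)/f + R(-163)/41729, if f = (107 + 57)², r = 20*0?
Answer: -1135/656 ≈ -1.7302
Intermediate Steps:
r = 0
R(t) = 0 (R(t) = 0*√t = 0)
f = 26896 (f = 164² = 26896)
(-23537 - 22998)/f + R(-163)/41729 = (-23537 - 22998)/26896 + 0/41729 = -46535*1/26896 + 0*(1/41729) = -1135/656 + 0 = -1135/656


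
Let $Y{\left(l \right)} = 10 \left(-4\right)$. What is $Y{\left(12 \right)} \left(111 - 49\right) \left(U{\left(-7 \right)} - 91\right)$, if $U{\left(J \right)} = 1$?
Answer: $223200$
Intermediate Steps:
$Y{\left(l \right)} = -40$
$Y{\left(12 \right)} \left(111 - 49\right) \left(U{\left(-7 \right)} - 91\right) = - 40 \left(111 - 49\right) \left(1 - 91\right) = - 40 \cdot 62 \left(-90\right) = \left(-40\right) \left(-5580\right) = 223200$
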